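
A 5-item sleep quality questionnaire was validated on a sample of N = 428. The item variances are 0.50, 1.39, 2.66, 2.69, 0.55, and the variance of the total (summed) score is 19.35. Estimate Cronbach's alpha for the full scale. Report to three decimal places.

α = 0.747

Σσ²ᵢ = 0.50 + 1.39 + 2.66 + 2.69 + 0.55 = 7.79
α = (k/(k−1))·(1 − Σσ²ᵢ/total variance) = (5/4)·(1 − 7.79/19.35) = 0.747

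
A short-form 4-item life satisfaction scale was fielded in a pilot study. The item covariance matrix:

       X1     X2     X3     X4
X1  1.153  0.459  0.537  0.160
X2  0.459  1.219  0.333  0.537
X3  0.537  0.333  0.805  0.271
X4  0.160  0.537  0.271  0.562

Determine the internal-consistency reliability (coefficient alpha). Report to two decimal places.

α = 0.74

ΣVar(i) = 1.153 + 1.219 + 0.805 + 0.562 = 3.739
Sum of off-diagonal covariances = 2.297
σ²_total = 3.739 + 2 × 2.297 = 8.333
α = (k/(k−1))·(1 − ΣVar(i)/σ²_total) = (4/3)·(1 − 3.739/8.333) = 0.74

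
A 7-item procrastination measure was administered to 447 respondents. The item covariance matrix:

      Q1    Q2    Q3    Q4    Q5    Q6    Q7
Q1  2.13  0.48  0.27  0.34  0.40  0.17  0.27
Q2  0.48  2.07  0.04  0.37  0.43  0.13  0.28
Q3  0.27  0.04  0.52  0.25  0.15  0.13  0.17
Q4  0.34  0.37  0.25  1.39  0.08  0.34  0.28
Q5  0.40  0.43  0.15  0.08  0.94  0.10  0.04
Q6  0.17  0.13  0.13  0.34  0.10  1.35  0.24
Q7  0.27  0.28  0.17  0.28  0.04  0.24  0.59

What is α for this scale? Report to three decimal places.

α = 0.612

sum of item variances = 2.13 + 2.07 + 0.52 + 1.39 + 0.94 + 1.35 + 0.59 = 8.99
Σ_{i<j} σ_ij = 4.96
Var(T) = 8.99 + 2 × 4.96 = 18.91
α = (k/(k−1))·(1 − sum of item variances/Var(T)) = (7/6)·(1 − 8.99/18.91) = 0.612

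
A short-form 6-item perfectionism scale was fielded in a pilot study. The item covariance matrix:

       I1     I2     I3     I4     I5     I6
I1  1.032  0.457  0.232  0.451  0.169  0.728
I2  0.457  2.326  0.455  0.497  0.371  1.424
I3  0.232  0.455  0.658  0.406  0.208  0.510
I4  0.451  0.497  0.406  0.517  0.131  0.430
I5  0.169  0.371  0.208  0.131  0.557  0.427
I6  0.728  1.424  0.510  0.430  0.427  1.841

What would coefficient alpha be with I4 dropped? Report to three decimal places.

Remaining items: I1, I2, I3, I5, I6 (k = 5).
sum of item variances = 1.032 + 2.326 + 0.658 + 0.557 + 1.841 = 6.414
Var(T) = 6.414 + 2 × 4.981 = 16.376
α (item deleted) = (5/4)·(1 − 6.414/16.376) = 0.760

α = 0.760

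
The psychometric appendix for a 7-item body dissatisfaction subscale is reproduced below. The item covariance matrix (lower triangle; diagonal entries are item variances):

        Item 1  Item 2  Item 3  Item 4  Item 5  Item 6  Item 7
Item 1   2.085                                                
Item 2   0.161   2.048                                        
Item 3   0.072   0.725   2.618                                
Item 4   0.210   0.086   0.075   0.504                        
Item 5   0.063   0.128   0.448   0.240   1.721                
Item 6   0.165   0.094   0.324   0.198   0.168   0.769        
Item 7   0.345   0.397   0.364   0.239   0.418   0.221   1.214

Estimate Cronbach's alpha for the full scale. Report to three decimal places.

α = 0.565

ΣVar(i) = 2.085 + 2.048 + 2.618 + 0.504 + 1.721 + 0.769 + 1.214 = 10.959
Sum of off-diagonal covariances = 5.141
total variance = 10.959 + 2 × 5.141 = 21.241
α = (k/(k−1))·(1 − ΣVar(i)/total variance) = (7/6)·(1 − 10.959/21.241) = 0.565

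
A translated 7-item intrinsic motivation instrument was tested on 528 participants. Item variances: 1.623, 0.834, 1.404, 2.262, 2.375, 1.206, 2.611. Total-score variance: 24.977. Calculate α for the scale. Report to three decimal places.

α = 0.591

Σσᵢ² = 1.623 + 0.834 + 1.404 + 2.262 + 2.375 + 1.206 + 2.611 = 12.315
α = (k/(k−1))·(1 − Σσᵢ²/σ²_T) = (7/6)·(1 − 12.315/24.977) = 0.591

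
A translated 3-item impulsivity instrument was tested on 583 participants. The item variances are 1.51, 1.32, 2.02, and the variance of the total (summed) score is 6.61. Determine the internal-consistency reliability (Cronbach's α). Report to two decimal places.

Cronbach's α = 0.40

Σσ²ᵢ = 1.51 + 1.32 + 2.02 = 4.85
α = (k/(k−1))·(1 − Σσ²ᵢ/σ²_T) = (3/2)·(1 − 4.85/6.61) = 0.40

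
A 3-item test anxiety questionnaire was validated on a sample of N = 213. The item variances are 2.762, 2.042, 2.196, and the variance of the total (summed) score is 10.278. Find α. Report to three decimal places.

Σσᵢ² = 2.762 + 2.042 + 2.196 = 7.000
α = (k/(k−1))·(1 − Σσᵢ²/total variance) = (3/2)·(1 − 7.000/10.278) = 0.478

α = 0.478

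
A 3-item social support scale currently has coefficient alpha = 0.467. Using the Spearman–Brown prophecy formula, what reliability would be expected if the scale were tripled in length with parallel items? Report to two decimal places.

predicted reliability = 0.72

Length factor m = 3
α' = m·α / (1 + (m−1)·α)
   = 3 × 0.467 / (1 + (3 − 1) × 0.467)
   = 1.4010 / 1.9340 = 0.72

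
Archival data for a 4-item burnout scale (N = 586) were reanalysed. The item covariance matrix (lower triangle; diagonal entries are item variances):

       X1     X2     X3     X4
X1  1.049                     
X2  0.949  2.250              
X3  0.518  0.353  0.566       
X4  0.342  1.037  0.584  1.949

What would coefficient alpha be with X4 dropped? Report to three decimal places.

Remaining items: X1, X2, X3 (k = 3).
Σσ²ᵢ = 1.049 + 2.250 + 0.566 = 3.865
σ²_T = 3.865 + 2 × 1.820 = 7.505
α (item deleted) = (3/2)·(1 − 3.865/7.505) = 0.728

coefficient alpha = 0.728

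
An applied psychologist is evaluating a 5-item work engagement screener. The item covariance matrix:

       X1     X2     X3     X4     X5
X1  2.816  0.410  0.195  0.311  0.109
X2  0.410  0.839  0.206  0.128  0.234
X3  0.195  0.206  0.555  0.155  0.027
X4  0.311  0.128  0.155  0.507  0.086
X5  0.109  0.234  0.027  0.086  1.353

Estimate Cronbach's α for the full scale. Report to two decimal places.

Σσ²ᵢ = 2.816 + 0.839 + 0.555 + 0.507 + 1.353 = 6.070
Σ_{i<j} σ_ij = 1.861
total variance = 6.070 + 2 × 1.861 = 9.792
α = (k/(k−1))·(1 − Σσ²ᵢ/total variance) = (5/4)·(1 − 6.070/9.792) = 0.48

α = 0.48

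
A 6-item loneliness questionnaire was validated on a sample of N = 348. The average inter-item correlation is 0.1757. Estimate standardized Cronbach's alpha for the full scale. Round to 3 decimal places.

Standardized α = k·r̄ / (1 + (k−1)·r̄) = 6 × 0.1757 / (1 + 5 × 0.1757)
  = 1.0542 / 1.8785 = 0.561

α = 0.561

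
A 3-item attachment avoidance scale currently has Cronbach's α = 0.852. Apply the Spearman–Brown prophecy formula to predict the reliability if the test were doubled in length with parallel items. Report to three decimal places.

predicted reliability = 0.920

Length factor m = 2
α' = m·α / (1 + (m−1)·α)
   = 2 × 0.852 / (1 + (2 − 1) × 0.852)
   = 1.7040 / 1.8520 = 0.920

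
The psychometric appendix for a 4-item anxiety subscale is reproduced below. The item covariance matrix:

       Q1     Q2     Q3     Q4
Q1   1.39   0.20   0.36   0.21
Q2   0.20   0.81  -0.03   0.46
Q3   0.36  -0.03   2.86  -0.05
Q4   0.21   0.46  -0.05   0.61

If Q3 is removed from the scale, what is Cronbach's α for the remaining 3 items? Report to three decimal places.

Remaining items: Q1, Q2, Q4 (k = 3).
Σσᵢ² = 1.39 + 0.81 + 0.61 = 2.81
σ²_T = 2.81 + 2 × 0.87 = 4.55
α (item deleted) = (3/2)·(1 − 2.81/4.55) = 0.574

Cronbach's α = 0.574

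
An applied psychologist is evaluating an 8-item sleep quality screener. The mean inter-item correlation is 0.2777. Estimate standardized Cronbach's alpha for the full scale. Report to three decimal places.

Standardized α = k·r̄ / (1 + (k−1)·r̄) = 8 × 0.2777 / (1 + 7 × 0.2777)
  = 2.2216 / 2.9439 = 0.755

standardized Cronbach's alpha = 0.755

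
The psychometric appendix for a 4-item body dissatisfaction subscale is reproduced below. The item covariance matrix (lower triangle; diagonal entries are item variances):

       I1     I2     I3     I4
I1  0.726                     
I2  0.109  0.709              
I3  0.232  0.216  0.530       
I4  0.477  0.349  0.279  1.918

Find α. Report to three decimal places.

α = 0.615

Σσ²ᵢ = 0.726 + 0.709 + 0.530 + 1.918 = 3.883
Sum of the distinct covariances = 1.662
Var(T) = 3.883 + 2 × 1.662 = 7.207
α = (k/(k−1))·(1 − Σσ²ᵢ/Var(T)) = (4/3)·(1 − 3.883/7.207) = 0.615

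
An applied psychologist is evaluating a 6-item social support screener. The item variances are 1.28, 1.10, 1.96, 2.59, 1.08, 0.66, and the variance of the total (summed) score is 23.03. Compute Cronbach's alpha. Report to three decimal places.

Cronbach's alpha = 0.748

ΣVar(i) = 1.28 + 1.10 + 1.96 + 2.59 + 1.08 + 0.66 = 8.67
α = (k/(k−1))·(1 − ΣVar(i)/σ²_total) = (6/5)·(1 − 8.67/23.03) = 0.748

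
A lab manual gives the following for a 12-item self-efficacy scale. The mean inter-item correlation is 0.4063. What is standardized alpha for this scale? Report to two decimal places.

Standardized α = k·r̄ / (1 + (k−1)·r̄) = 12 × 0.4063 / (1 + 11 × 0.4063)
  = 4.8756 / 5.4693 = 0.89

α = 0.89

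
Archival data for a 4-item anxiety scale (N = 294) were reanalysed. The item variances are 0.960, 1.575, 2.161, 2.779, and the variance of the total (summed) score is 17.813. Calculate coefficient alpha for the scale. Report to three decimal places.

α = 0.774

Σσᵢ² = 0.960 + 1.575 + 2.161 + 2.779 = 7.475
α = (k/(k−1))·(1 − Σσᵢ²/Var(T)) = (4/3)·(1 − 7.475/17.813) = 0.774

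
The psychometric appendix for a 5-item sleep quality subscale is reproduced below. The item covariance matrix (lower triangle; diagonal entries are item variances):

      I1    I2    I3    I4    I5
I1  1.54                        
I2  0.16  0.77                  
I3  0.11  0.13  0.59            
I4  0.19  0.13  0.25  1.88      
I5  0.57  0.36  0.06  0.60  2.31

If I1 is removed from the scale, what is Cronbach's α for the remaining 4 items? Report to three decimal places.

α = 0.474

Remaining items: I2, I3, I4, I5 (k = 4).
ΣVar(i) = 0.77 + 0.59 + 1.88 + 2.31 = 5.55
total variance = 5.55 + 2 × 1.53 = 8.61
α (item deleted) = (4/3)·(1 − 5.55/8.61) = 0.474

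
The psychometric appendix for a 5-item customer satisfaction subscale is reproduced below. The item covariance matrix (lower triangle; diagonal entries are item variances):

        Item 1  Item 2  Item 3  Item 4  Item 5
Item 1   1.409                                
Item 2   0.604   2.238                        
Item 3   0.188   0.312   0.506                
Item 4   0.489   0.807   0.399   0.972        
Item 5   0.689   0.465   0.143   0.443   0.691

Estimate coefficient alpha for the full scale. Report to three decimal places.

Σσ²ᵢ = 1.409 + 2.238 + 0.506 + 0.972 + 0.691 = 5.816
Sum of off-diagonal covariances = 4.539
total variance = 5.816 + 2 × 4.539 = 14.894
α = (k/(k−1))·(1 − Σσ²ᵢ/total variance) = (5/4)·(1 − 5.816/14.894) = 0.762

α = 0.762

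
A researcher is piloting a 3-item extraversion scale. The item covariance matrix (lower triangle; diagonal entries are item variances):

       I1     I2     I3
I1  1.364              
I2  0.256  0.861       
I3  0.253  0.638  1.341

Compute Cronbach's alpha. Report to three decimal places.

Cronbach's alpha = 0.587

ΣVar(i) = 1.364 + 0.861 + 1.341 = 3.566
Sum of the distinct covariances = 1.147
σ²_T = 3.566 + 2 × 1.147 = 5.860
α = (k/(k−1))·(1 − ΣVar(i)/σ²_T) = (3/2)·(1 − 3.566/5.860) = 0.587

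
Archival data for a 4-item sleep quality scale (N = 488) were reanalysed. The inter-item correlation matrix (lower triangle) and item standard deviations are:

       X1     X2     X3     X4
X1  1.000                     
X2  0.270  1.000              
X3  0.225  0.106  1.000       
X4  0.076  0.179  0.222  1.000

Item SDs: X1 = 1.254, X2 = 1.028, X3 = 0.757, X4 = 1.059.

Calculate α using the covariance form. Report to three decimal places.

Σσ²ᵢ = 1.254² + 1.028² + 0.757² + 1.059² = 4.3238
Covariances σ_ij = r_ij · s_i · s_j:
  σ(X1,X2) = 0.270 × 1.254 × 1.028 = 0.3481
  σ(X1,X3) = 0.225 × 1.254 × 0.757 = 0.2136
  σ(X1,X4) = 0.076 × 1.254 × 1.059 = 0.1009
  σ(X2,X3) = 0.106 × 1.028 × 0.757 = 0.0825
  σ(X2,X4) = 0.179 × 1.028 × 1.059 = 0.1949
  σ(X3,X4) = 0.222 × 0.757 × 1.059 = 0.1780
σ²_T = Σσ²ᵢ + 2·Σσ_ij = 4.3238 + 2 × 1.1180 = 6.5598
α = (4/3)·(1 − 4.3238/6.5598) = 0.454

α = 0.454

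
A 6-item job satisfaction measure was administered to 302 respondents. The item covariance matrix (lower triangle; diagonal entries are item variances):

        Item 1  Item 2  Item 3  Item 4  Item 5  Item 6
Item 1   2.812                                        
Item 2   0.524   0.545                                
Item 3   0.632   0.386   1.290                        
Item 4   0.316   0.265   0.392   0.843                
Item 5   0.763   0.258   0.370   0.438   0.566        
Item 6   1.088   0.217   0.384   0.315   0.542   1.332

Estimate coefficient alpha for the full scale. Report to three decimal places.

Σσᵢ² = 2.812 + 0.545 + 1.290 + 0.843 + 0.566 + 1.332 = 7.388
Σ_{i<j} σ_ij = 6.890
σ²_T = 7.388 + 2 × 6.890 = 21.168
α = (k/(k−1))·(1 − Σσᵢ²/σ²_T) = (6/5)·(1 − 7.388/21.168) = 0.781

coefficient alpha = 0.781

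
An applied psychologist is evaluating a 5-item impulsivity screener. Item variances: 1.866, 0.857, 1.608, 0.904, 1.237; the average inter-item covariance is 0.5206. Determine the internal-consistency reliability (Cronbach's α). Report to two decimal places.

Cronbach's α = 0.77

Σσ²ᵢ = 1.866 + 0.857 + 1.608 + 0.904 + 1.237 = 6.472
Sum of the 10 distinct covariances = 10 × 0.5206 = 5.2060
Var(T) = Σσ²ᵢ + 2·Σcov = 6.472 + 2 × 5.2060 = 16.8840
α = (5/4)·(1 − 6.472/16.8840) = 0.77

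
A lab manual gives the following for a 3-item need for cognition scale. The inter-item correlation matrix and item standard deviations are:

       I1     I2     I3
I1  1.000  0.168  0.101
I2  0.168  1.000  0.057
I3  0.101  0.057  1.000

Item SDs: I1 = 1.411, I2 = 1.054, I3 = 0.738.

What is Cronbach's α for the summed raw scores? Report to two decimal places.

α = 0.27

Σσ²ᵢ = 1.411² + 1.054² + 0.738² = 3.6465
Covariances σ_ij = r_ij · s_i · s_j:
  σ(I1,I2) = 0.168 × 1.411 × 1.054 = 0.2498
  σ(I1,I3) = 0.101 × 1.411 × 0.738 = 0.1052
  σ(I2,I3) = 0.057 × 1.054 × 0.738 = 0.0443
σ²_T = Σσ²ᵢ + 2·Σσ_ij = 3.6465 + 2 × 0.3993 = 4.4451
α = (3/2)·(1 − 3.6465/4.4451) = 0.27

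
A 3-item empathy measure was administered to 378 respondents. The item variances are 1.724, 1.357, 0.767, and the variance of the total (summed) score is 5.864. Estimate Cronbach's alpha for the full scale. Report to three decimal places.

Σσ²ᵢ = 1.724 + 1.357 + 0.767 = 3.848
α = (k/(k−1))·(1 − Σσ²ᵢ/total variance) = (3/2)·(1 − 3.848/5.864) = 0.516

Cronbach's alpha = 0.516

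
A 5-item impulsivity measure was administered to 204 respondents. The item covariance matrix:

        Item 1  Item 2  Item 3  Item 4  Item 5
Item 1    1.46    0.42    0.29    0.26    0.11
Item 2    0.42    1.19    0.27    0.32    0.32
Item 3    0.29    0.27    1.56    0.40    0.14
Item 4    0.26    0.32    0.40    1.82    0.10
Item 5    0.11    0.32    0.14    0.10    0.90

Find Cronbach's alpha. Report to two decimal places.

Σσᵢ² = 1.46 + 1.19 + 1.56 + 1.82 + 0.90 = 6.93
Σ_{i<j} σ_ij = 2.63
σ²_T = 6.93 + 2 × 2.63 = 12.19
α = (k/(k−1))·(1 − Σσᵢ²/σ²_T) = (5/4)·(1 − 6.93/12.19) = 0.54

Cronbach's alpha = 0.54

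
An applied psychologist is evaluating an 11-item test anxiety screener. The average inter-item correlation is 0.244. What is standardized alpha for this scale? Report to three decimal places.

standardized alpha = 0.780

Standardized α = k·r̄ / (1 + (k−1)·r̄) = 11 × 0.244 / (1 + 10 × 0.244)
  = 2.6840 / 3.4400 = 0.780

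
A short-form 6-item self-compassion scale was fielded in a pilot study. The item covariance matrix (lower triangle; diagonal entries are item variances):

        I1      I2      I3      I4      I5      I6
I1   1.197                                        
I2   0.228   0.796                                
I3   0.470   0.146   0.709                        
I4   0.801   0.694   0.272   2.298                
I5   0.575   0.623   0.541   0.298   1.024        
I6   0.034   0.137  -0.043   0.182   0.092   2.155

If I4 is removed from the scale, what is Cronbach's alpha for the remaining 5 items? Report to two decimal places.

Remaining items: I1, I2, I3, I5, I6 (k = 5).
ΣVar(i) = 1.197 + 0.796 + 0.709 + 1.024 + 2.155 = 5.881
σ²_total = 5.881 + 2 × 2.803 = 11.487
α (item deleted) = (5/4)·(1 − 5.881/11.487) = 0.61

Cronbach's alpha = 0.61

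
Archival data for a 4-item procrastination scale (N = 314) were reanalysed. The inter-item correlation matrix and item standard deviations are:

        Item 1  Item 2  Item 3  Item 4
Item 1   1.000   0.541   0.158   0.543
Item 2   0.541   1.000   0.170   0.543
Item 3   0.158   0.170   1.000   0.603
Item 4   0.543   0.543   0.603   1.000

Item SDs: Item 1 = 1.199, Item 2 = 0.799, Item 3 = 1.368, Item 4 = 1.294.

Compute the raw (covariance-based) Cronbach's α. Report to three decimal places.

Σσ²ᵢ = 1.199² + 0.799² + 1.368² + 1.294² = 5.6219
Covariances σ_ij = r_ij · s_i · s_j:
  σ(Item 1,Item 2) = 0.541 × 1.199 × 0.799 = 0.5183
  σ(Item 1,Item 3) = 0.158 × 1.199 × 1.368 = 0.2592
  σ(Item 1,Item 4) = 0.543 × 1.199 × 1.294 = 0.8425
  σ(Item 2,Item 3) = 0.170 × 0.799 × 1.368 = 0.1858
  σ(Item 2,Item 4) = 0.543 × 0.799 × 1.294 = 0.5614
  σ(Item 3,Item 4) = 0.603 × 1.368 × 1.294 = 1.0674
σ²_T = Σσ²ᵢ + 2·Σσ_ij = 5.6219 + 2 × 3.4346 = 12.4911
α = (4/3)·(1 − 5.6219/12.4911) = 0.733

α = 0.733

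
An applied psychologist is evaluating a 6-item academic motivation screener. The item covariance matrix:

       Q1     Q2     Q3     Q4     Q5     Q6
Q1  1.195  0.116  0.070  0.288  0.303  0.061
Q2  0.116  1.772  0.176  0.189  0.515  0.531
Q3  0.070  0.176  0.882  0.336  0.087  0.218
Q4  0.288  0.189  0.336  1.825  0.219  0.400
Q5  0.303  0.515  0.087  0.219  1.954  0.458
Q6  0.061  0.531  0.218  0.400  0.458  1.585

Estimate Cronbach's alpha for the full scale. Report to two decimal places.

sum of item variances = 1.195 + 1.772 + 0.882 + 1.825 + 1.954 + 1.585 = 9.213
Sum of off-diagonal covariances = 3.967
total variance = 9.213 + 2 × 3.967 = 17.147
α = (k/(k−1))·(1 − sum of item variances/total variance) = (6/5)·(1 − 9.213/17.147) = 0.56

α = 0.56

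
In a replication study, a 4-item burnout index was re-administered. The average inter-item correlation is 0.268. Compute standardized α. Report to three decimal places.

Standardized α = k·r̄ / (1 + (k−1)·r̄) = 4 × 0.268 / (1 + 3 × 0.268)
  = 1.0720 / 1.8040 = 0.594

standardized α = 0.594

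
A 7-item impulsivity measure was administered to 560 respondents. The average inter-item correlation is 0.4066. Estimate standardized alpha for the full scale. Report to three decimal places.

α = 0.827

Standardized α = k·r̄ / (1 + (k−1)·r̄) = 7 × 0.4066 / (1 + 6 × 0.4066)
  = 2.8462 / 3.4396 = 0.827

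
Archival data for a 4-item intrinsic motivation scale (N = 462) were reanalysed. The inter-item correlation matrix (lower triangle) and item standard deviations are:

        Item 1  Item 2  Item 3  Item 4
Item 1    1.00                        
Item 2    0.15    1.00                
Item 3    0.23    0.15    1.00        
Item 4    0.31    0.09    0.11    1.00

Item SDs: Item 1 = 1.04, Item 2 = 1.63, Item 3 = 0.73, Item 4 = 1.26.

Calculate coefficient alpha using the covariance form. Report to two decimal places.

Σσ²ᵢ = 1.04² + 1.63² + 0.73² + 1.26² = 5.8590
Covariances σ_ij = r_ij · s_i · s_j:
  σ(Item 1,Item 2) = 0.15 × 1.04 × 1.63 = 0.2543
  σ(Item 1,Item 3) = 0.23 × 1.04 × 0.73 = 0.1746
  σ(Item 1,Item 4) = 0.31 × 1.04 × 1.26 = 0.4062
  σ(Item 2,Item 3) = 0.15 × 1.63 × 0.73 = 0.1785
  σ(Item 2,Item 4) = 0.09 × 1.63 × 1.26 = 0.1848
  σ(Item 3,Item 4) = 0.11 × 0.73 × 1.26 = 0.1012
σ²_T = Σσ²ᵢ + 2·Σσ_ij = 5.8590 + 2 × 1.2996 = 8.4582
α = (4/3)·(1 − 5.8590/8.4582) = 0.41

coefficient alpha = 0.41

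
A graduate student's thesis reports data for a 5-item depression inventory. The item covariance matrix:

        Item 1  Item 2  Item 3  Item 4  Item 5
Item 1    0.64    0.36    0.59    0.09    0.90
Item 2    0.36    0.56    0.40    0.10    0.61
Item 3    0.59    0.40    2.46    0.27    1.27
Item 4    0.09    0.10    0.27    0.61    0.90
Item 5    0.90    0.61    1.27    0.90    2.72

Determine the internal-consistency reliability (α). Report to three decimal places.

α = 0.764

ΣVar(i) = 0.64 + 0.56 + 2.46 + 0.61 + 2.72 = 6.99
Σ_{i<j} σ_ij = 5.49
total variance = 6.99 + 2 × 5.49 = 17.97
α = (k/(k−1))·(1 − ΣVar(i)/total variance) = (5/4)·(1 − 6.99/17.97) = 0.764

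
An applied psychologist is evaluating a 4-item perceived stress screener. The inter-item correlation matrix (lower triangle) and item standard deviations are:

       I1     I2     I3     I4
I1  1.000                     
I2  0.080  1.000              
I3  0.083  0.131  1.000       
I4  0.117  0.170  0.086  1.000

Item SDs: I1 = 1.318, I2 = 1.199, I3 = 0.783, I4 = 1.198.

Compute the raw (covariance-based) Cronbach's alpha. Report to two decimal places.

Cronbach's alpha = 0.33

Σσ²ᵢ = 1.318² + 1.199² + 0.783² + 1.198² = 5.2230
Covariances σ_ij = r_ij · s_i · s_j:
  σ(I1,I2) = 0.080 × 1.318 × 1.199 = 0.1264
  σ(I1,I3) = 0.083 × 1.318 × 0.783 = 0.0857
  σ(I1,I4) = 0.117 × 1.318 × 1.198 = 0.1847
  σ(I2,I3) = 0.131 × 1.199 × 0.783 = 0.1230
  σ(I2,I4) = 0.170 × 1.199 × 1.198 = 0.2442
  σ(I3,I4) = 0.086 × 0.783 × 1.198 = 0.0807
σ²_T = Σσ²ᵢ + 2·Σσ_ij = 5.2230 + 2 × 0.8447 = 6.9124
α = (4/3)·(1 − 5.2230/6.9124) = 0.33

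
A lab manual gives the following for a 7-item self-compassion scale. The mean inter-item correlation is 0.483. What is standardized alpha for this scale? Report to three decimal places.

Standardized α = k·r̄ / (1 + (k−1)·r̄) = 7 × 0.483 / (1 + 6 × 0.483)
  = 3.3810 / 3.8980 = 0.867

α = 0.867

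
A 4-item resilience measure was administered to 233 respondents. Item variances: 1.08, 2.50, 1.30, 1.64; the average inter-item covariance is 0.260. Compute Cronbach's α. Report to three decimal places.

Cronbach's α = 0.432

Σσ²ᵢ = 1.08 + 2.50 + 1.30 + 1.64 = 6.52
Sum of the 6 distinct covariances = 6 × 0.260 = 1.560
Var(T) = Σσ²ᵢ + 2·Σcov = 6.52 + 2 × 1.560 = 9.640
α = (4/3)·(1 − 6.52/9.640) = 0.432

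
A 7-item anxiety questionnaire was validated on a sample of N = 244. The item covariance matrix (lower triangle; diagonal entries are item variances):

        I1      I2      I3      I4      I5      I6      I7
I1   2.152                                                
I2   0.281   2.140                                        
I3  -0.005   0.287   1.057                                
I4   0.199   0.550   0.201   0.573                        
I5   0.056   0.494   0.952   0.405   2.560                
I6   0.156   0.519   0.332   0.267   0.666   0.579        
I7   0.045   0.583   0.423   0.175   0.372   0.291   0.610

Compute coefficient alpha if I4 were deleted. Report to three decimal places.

coefficient alpha = 0.654

Remaining items: I1, I2, I3, I5, I6, I7 (k = 6).
Σσᵢ² = 2.152 + 2.140 + 1.057 + 2.560 + 0.579 + 0.610 = 9.098
σ²_total = 9.098 + 2 × 5.452 = 20.002
α (item deleted) = (6/5)·(1 − 9.098/20.002) = 0.654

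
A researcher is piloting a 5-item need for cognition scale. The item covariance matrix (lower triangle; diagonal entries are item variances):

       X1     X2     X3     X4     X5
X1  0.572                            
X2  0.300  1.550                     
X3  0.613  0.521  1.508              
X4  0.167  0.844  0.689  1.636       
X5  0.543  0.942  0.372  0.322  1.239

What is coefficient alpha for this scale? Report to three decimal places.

α = 0.775

Σσᵢ² = 0.572 + 1.550 + 1.508 + 1.636 + 1.239 = 6.505
Sum of the distinct covariances = 5.313
σ²_total = 6.505 + 2 × 5.313 = 17.131
α = (k/(k−1))·(1 − Σσᵢ²/σ²_total) = (5/4)·(1 − 6.505/17.131) = 0.775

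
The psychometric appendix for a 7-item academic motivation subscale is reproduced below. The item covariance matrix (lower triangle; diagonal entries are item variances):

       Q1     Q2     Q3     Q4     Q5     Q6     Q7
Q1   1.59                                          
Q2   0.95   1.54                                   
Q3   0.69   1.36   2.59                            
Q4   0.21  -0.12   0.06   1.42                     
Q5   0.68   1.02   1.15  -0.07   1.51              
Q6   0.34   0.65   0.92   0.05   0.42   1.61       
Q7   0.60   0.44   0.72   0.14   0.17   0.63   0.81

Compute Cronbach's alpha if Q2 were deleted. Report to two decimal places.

α = 0.70

Remaining items: Q1, Q3, Q4, Q5, Q6, Q7 (k = 6).
ΣVar(i) = 1.59 + 2.59 + 1.42 + 1.51 + 1.61 + 0.81 = 9.53
total variance = 9.53 + 2 × 6.71 = 22.95
α (item deleted) = (6/5)·(1 − 9.53/22.95) = 0.70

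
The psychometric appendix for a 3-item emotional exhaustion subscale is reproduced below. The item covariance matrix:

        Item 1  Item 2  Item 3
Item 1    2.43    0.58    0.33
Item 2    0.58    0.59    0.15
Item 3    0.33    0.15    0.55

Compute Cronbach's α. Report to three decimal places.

Cronbach's α = 0.559

Σσᵢ² = 2.43 + 0.59 + 0.55 = 3.57
Σ_{i<j} σ_ij = 1.06
Var(T) = 3.57 + 2 × 1.06 = 5.69
α = (k/(k−1))·(1 − Σσᵢ²/Var(T)) = (3/2)·(1 − 3.57/5.69) = 0.559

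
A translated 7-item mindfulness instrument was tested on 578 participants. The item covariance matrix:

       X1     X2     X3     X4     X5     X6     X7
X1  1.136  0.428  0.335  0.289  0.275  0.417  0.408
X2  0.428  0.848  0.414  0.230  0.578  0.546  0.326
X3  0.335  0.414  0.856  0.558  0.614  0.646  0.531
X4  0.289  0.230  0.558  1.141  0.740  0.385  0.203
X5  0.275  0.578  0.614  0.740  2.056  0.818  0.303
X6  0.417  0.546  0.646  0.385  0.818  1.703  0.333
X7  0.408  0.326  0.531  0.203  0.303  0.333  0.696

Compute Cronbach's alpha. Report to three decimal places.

Σσ²ᵢ = 1.136 + 0.848 + 0.856 + 1.141 + 2.056 + 1.703 + 0.696 = 8.436
Sum of off-diagonal covariances = 9.377
σ²_total = 8.436 + 2 × 9.377 = 27.190
α = (k/(k−1))·(1 − Σσ²ᵢ/σ²_total) = (7/6)·(1 − 8.436/27.190) = 0.805

Cronbach's alpha = 0.805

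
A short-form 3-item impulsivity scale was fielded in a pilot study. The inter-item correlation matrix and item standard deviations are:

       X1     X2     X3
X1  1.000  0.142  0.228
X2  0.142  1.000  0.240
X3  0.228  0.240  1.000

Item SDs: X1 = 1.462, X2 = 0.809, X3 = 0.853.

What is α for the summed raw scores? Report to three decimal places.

α = 0.390

Σσ²ᵢ = 1.462² + 0.809² + 0.853² = 3.5195
Covariances σ_ij = r_ij · s_i · s_j:
  σ(X1,X2) = 0.142 × 1.462 × 0.809 = 0.1680
  σ(X1,X3) = 0.228 × 1.462 × 0.853 = 0.2843
  σ(X2,X3) = 0.240 × 0.809 × 0.853 = 0.1656
σ²_T = Σσ²ᵢ + 2·Σσ_ij = 3.5195 + 2 × 0.6179 = 4.7553
α = (3/2)·(1 − 3.5195/4.7553) = 0.390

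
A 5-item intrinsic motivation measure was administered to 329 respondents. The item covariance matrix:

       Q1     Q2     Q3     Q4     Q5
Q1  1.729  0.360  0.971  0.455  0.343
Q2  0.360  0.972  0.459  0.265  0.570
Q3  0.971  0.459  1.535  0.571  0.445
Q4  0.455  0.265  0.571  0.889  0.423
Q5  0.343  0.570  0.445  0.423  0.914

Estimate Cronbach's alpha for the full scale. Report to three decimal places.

sum of item variances = 1.729 + 0.972 + 1.535 + 0.889 + 0.914 = 6.039
Σ_{i<j} σ_ij = 4.862
σ²_total = 6.039 + 2 × 4.862 = 15.763
α = (k/(k−1))·(1 − sum of item variances/σ²_total) = (5/4)·(1 − 6.039/15.763) = 0.771

Cronbach's alpha = 0.771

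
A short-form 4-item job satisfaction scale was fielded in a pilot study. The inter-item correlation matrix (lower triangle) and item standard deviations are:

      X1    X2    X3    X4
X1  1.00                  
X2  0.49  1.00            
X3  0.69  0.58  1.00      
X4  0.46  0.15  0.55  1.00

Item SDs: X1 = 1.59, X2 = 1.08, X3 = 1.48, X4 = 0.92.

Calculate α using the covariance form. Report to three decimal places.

Σσ²ᵢ = 1.59² + 1.08² + 1.48² + 0.92² = 6.7313
Covariances σ_ij = r_ij · s_i · s_j:
  σ(X1,X2) = 0.49 × 1.59 × 1.08 = 0.8414
  σ(X1,X3) = 0.69 × 1.59 × 1.48 = 1.6237
  σ(X1,X4) = 0.46 × 1.59 × 0.92 = 0.6729
  σ(X2,X3) = 0.58 × 1.08 × 1.48 = 0.9271
  σ(X2,X4) = 0.15 × 1.08 × 0.92 = 0.1490
  σ(X3,X4) = 0.55 × 1.48 × 0.92 = 0.7489
σ²_T = Σσ²ᵢ + 2·Σσ_ij = 6.7313 + 2 × 4.9630 = 16.6573
α = (4/3)·(1 − 6.7313/16.6573) = 0.795

α = 0.795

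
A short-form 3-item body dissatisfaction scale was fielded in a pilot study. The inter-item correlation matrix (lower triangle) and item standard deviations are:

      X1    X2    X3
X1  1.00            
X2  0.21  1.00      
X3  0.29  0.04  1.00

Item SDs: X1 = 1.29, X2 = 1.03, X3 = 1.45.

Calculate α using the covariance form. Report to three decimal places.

Σσ²ᵢ = 1.29² + 1.03² + 1.45² = 4.8275
Covariances σ_ij = r_ij · s_i · s_j:
  σ(X1,X2) = 0.21 × 1.29 × 1.03 = 0.2790
  σ(X1,X3) = 0.29 × 1.29 × 1.45 = 0.5424
  σ(X2,X3) = 0.04 × 1.03 × 1.45 = 0.0597
σ²_T = Σσ²ᵢ + 2·Σσ_ij = 4.8275 + 2 × 0.8811 = 6.5897
α = (3/2)·(1 − 4.8275/6.5897) = 0.401

α = 0.401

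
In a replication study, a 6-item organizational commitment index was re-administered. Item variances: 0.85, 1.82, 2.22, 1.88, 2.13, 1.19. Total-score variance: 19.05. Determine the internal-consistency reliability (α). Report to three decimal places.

Σσᵢ² = 0.85 + 1.82 + 2.22 + 1.88 + 2.13 + 1.19 = 10.09
α = (k/(k−1))·(1 − Σσᵢ²/σ²_total) = (6/5)·(1 − 10.09/19.05) = 0.564

α = 0.564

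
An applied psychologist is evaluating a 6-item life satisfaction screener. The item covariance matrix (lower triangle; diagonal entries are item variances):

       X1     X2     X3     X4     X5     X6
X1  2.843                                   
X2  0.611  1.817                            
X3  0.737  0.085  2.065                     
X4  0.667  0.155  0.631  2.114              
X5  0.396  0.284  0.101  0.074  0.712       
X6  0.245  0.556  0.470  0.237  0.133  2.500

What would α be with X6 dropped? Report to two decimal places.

Remaining items: X1, X2, X3, X4, X5 (k = 5).
sum of item variances = 2.843 + 1.817 + 2.065 + 2.114 + 0.712 = 9.551
σ²_T = 9.551 + 2 × 3.741 = 17.033
α (item deleted) = (5/4)·(1 − 9.551/17.033) = 0.55

α = 0.55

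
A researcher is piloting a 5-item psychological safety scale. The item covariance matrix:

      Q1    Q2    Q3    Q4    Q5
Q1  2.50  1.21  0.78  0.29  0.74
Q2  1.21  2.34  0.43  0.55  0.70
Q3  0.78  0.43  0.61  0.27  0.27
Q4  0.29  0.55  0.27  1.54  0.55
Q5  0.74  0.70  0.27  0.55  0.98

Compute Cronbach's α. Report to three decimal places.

Σσ²ᵢ = 2.50 + 2.34 + 0.61 + 1.54 + 0.98 = 7.97
Σ_{i<j} σ_ij = 5.79
total variance = 7.97 + 2 × 5.79 = 19.55
α = (k/(k−1))·(1 − Σσ²ᵢ/total variance) = (5/4)·(1 − 7.97/19.55) = 0.740

α = 0.740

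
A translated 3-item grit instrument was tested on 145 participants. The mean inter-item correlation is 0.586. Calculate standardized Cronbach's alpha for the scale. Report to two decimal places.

Standardized α = k·r̄ / (1 + (k−1)·r̄) = 3 × 0.586 / (1 + 2 × 0.586)
  = 1.7580 / 2.1720 = 0.81

α = 0.81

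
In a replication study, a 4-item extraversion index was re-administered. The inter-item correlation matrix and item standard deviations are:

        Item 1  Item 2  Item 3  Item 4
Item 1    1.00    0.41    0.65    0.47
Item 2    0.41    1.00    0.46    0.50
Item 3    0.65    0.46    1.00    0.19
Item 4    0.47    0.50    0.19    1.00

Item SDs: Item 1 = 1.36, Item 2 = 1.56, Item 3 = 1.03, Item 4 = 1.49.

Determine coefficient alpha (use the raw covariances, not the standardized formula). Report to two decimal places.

α = 0.75

Σσ²ᵢ = 1.36² + 1.56² + 1.03² + 1.49² = 7.5642
Covariances σ_ij = r_ij · s_i · s_j:
  σ(Item 1,Item 2) = 0.41 × 1.36 × 1.56 = 0.8699
  σ(Item 1,Item 3) = 0.65 × 1.36 × 1.03 = 0.9105
  σ(Item 1,Item 4) = 0.47 × 1.36 × 1.49 = 0.9524
  σ(Item 2,Item 3) = 0.46 × 1.56 × 1.03 = 0.7391
  σ(Item 2,Item 4) = 0.50 × 1.56 × 1.49 = 1.1622
  σ(Item 3,Item 4) = 0.19 × 1.03 × 1.49 = 0.2916
σ²_T = Σσ²ᵢ + 2·Σσ_ij = 7.5642 + 2 × 4.9257 = 17.4156
α = (4/3)·(1 − 7.5642/17.4156) = 0.75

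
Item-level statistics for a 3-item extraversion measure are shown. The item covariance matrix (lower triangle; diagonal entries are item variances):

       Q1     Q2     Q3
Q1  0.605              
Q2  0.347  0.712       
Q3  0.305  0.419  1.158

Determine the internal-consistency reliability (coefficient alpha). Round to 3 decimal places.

α = 0.696

Σσᵢ² = 0.605 + 0.712 + 1.158 = 2.475
Σ_{i<j} σ_ij = 1.071
total variance = 2.475 + 2 × 1.071 = 4.617
α = (k/(k−1))·(1 − Σσᵢ²/total variance) = (3/2)·(1 − 2.475/4.617) = 0.696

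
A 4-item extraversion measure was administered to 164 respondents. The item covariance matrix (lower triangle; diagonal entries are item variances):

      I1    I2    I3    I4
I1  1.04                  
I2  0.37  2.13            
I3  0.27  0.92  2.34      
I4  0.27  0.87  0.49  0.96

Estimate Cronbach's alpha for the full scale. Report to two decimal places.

Cronbach's alpha = 0.66

sum of item variances = 1.04 + 2.13 + 2.34 + 0.96 = 6.47
Sum of off-diagonal covariances = 3.19
σ²_T = 6.47 + 2 × 3.19 = 12.85
α = (k/(k−1))·(1 − sum of item variances/σ²_T) = (4/3)·(1 − 6.47/12.85) = 0.66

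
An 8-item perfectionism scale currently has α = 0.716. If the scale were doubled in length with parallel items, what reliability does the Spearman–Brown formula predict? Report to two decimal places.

predicted reliability = 0.83

Length factor m = 2
α' = m·α / (1 + (m−1)·α)
   = 2 × 0.716 / (1 + (2 − 1) × 0.716)
   = 1.4320 / 1.7160 = 0.83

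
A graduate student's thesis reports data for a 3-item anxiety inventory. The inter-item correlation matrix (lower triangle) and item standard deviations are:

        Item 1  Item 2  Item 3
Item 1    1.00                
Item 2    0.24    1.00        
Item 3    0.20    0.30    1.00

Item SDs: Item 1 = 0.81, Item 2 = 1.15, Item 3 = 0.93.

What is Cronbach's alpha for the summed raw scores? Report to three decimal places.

Σσ²ᵢ = 0.81² + 1.15² + 0.93² = 2.8435
Covariances σ_ij = r_ij · s_i · s_j:
  σ(Item 1,Item 2) = 0.24 × 0.81 × 1.15 = 0.2236
  σ(Item 1,Item 3) = 0.20 × 0.81 × 0.93 = 0.1507
  σ(Item 2,Item 3) = 0.30 × 1.15 × 0.93 = 0.3208
σ²_T = Σσ²ᵢ + 2·Σσ_ij = 2.8435 + 2 × 0.6951 = 4.2337
α = (3/2)·(1 − 2.8435/4.2337) = 0.493

Cronbach's alpha = 0.493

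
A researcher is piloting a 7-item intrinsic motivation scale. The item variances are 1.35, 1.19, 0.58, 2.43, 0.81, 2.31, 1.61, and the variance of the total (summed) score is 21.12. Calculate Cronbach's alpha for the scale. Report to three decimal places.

Cronbach's alpha = 0.599

sum of item variances = 1.35 + 1.19 + 0.58 + 2.43 + 0.81 + 2.31 + 1.61 = 10.28
α = (k/(k−1))·(1 − sum of item variances/σ²_T) = (7/6)·(1 − 10.28/21.12) = 0.599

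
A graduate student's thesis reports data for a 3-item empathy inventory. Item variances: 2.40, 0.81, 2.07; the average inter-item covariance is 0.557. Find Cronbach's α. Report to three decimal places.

Σσ²ᵢ = 2.40 + 0.81 + 2.07 = 5.28
Sum of the 3 distinct covariances = 3 × 0.557 = 1.671
σ²_total = Σσ²ᵢ + 2·Σcov = 5.28 + 2 × 1.671 = 8.622
α = (3/2)·(1 − 5.28/8.622) = 0.581

α = 0.581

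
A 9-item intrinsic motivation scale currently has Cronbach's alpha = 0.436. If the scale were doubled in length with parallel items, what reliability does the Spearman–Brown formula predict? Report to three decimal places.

predicted reliability = 0.607

Length factor m = 2
α' = m·α / (1 + (m−1)·α)
   = 2 × 0.436 / (1 + (2 − 1) × 0.436)
   = 0.8720 / 1.4360 = 0.607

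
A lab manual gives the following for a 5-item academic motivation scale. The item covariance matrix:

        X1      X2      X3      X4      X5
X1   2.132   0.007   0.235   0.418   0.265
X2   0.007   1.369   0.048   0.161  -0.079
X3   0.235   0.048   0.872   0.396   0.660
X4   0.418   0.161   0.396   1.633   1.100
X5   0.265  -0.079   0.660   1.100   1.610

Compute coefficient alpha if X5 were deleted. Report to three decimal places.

Remaining items: X1, X2, X3, X4 (k = 4).
Σσ²ᵢ = 2.132 + 1.369 + 0.872 + 1.633 = 6.006
total variance = 6.006 + 2 × 1.265 = 8.536
α (item deleted) = (4/3)·(1 − 6.006/8.536) = 0.395

α = 0.395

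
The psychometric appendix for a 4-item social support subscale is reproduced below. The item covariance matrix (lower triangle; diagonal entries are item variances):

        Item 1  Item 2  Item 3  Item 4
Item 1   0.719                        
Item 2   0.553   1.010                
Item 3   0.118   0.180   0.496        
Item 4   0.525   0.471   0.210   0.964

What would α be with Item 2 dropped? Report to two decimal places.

Remaining items: Item 1, Item 3, Item 4 (k = 3).
ΣVar(i) = 0.719 + 0.496 + 0.964 = 2.179
σ²_total = 2.179 + 2 × 0.853 = 3.885
α (item deleted) = (3/2)·(1 − 2.179/3.885) = 0.66

α = 0.66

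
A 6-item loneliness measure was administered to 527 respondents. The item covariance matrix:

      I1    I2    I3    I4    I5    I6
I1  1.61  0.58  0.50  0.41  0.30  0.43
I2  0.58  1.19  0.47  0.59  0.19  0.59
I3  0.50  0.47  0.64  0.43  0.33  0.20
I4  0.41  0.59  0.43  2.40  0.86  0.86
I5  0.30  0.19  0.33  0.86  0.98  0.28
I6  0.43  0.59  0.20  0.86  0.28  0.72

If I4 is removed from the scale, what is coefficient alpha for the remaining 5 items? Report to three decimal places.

Remaining items: I1, I2, I3, I5, I6 (k = 5).
Σσᵢ² = 1.61 + 1.19 + 0.64 + 0.98 + 0.72 = 5.14
Var(T) = 5.14 + 2 × 3.87 = 12.88
α (item deleted) = (5/4)·(1 − 5.14/12.88) = 0.751

α = 0.751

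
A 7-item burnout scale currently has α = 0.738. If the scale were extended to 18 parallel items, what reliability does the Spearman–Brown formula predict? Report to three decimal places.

predicted reliability = 0.879

Length factor m = 18/7 = 2.5714
α' = m·α / (1 + (m−1)·α)
   = 18/7 × 0.738 / (1 + (18/7 − 1) × 0.738)
   = 1.8977 / 2.1597 = 0.879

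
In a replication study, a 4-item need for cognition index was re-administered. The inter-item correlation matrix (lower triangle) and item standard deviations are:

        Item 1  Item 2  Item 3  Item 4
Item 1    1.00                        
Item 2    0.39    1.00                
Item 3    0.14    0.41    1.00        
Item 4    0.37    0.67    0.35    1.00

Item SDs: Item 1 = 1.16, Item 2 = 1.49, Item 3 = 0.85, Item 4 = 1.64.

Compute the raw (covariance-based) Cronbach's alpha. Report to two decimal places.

α = 0.73

Σσ²ᵢ = 1.16² + 1.49² + 0.85² + 1.64² = 6.9778
Covariances σ_ij = r_ij · s_i · s_j:
  σ(Item 1,Item 2) = 0.39 × 1.16 × 1.49 = 0.6741
  σ(Item 1,Item 3) = 0.14 × 1.16 × 0.85 = 0.1380
  σ(Item 1,Item 4) = 0.37 × 1.16 × 1.64 = 0.7039
  σ(Item 2,Item 3) = 0.41 × 1.49 × 0.85 = 0.5193
  σ(Item 2,Item 4) = 0.67 × 1.49 × 1.64 = 1.6372
  σ(Item 3,Item 4) = 0.35 × 0.85 × 1.64 = 0.4879
σ²_T = Σσ²ᵢ + 2·Σσ_ij = 6.9778 + 2 × 4.1604 = 15.2986
α = (4/3)·(1 − 6.9778/15.2986) = 0.73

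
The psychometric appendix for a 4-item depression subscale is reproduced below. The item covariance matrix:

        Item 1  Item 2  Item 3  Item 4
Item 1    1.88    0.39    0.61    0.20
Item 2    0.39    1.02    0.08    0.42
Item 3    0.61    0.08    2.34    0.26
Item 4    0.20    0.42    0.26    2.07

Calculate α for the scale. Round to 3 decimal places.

α = 0.465

sum of item variances = 1.88 + 1.02 + 2.34 + 2.07 = 7.31
Sum of off-diagonal covariances = 1.96
σ²_total = 7.31 + 2 × 1.96 = 11.23
α = (k/(k−1))·(1 − sum of item variances/σ²_total) = (4/3)·(1 − 7.31/11.23) = 0.465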